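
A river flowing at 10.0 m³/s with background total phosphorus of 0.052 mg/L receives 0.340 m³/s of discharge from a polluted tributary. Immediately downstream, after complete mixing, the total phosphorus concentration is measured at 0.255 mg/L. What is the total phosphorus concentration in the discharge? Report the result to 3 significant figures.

6.23 mg/L

Mass balance: 10.00·0.05200 + 0.3400·Cₑ = 10.34·0.2550
→ Cₑ = (10.34·0.2550 − 10.00·0.05200) / 0.3400 = 6.226 mg/L.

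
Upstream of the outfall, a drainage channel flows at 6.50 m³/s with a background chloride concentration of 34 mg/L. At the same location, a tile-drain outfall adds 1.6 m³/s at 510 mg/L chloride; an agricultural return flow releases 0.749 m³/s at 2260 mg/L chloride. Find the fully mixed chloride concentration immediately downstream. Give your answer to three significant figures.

Mixed concentration C = ΣQC/ΣQ = (6.500·34.00 + 1.600·510.0 + 0.7490·2260) / 8.849 = 2730/8.849 = 308.5 mg/L.

308 mg/L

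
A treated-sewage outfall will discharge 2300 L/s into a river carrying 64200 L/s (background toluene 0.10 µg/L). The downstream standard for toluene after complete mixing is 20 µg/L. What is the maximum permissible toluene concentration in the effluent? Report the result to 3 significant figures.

575 µg/L

At the limit, (Qr·Cr + Qe·Cₑ)/(Qr + Qe) = 20:
Cₑ = (66500·20 − 64200·0.1000) / 2300 = 575.5 µg/L.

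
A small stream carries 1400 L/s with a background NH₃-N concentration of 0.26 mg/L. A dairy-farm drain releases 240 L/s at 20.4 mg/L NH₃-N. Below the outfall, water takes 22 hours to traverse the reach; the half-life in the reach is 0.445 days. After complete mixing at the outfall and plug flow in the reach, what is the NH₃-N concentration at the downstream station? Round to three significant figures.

0.769 mg/L

Mixed concentration C = ΣQC/ΣQ = (1400·0.2600 + 240.0·20.40) / 1640 = 5260/1640 = 3.207 mg/L.
Half-life 0.445 d → k = ln 2 / 0.445 = 1.558 d⁻¹.
First-order decay: C = 3.207·exp(−k·t) = 3.207·0.2398 = 0.7692 mg/L.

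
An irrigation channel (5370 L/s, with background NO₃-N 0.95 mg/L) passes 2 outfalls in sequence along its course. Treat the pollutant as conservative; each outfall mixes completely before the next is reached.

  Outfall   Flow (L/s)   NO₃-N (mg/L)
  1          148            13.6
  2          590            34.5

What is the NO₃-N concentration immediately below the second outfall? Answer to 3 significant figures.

4.50 mg/L

Below outfall 1: Q → 5518 L/s, C = (5370·0.9500 + 148.0·13.60)/5518 = 1.289 mg/L.
Below outfall 2: Q → 6108 L/s, C = (5518·1.289 + 590.0·34.50)/6108 = 4.497 mg/L.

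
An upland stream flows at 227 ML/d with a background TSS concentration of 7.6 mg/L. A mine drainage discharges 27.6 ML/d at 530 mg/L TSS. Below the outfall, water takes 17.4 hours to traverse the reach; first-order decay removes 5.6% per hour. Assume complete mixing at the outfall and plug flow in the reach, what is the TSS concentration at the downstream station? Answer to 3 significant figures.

23.6 mg/L

Mixed concentration C = ΣQC/ΣQ = (227.0·7.600 + 27.60·530.0) / 254.6 = 16350/254.6 = 64.23 mg/L.
5.6%/h lost → k = −ln(1 − 0.056) = 0.05763 h⁻¹.
After decay, C = 64.23 × e^(−kt) = 64.23 × 0.3669 = 23.56 mg/L.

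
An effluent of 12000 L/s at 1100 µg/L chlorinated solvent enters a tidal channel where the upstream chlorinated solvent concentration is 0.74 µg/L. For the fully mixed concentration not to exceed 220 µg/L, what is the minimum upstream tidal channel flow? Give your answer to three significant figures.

Set C_mix = 220: (Q·0.7400 + 12000·1100) / (Q + 12000) = 220
→ Q = 12000·(1100 − 220)/(220 − 0.7400) = 48160 L/s.

48200 L/s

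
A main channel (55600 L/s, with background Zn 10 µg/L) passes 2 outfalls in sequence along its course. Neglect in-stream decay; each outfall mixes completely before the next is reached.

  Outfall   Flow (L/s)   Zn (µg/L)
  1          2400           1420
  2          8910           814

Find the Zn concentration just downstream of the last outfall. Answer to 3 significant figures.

168 µg/L

After outfall 1: Q = 55600 + 2400 = 58000 L/s; C = (55600·10.00 + 2400·1420)/58000 = 68.34 µg/L.
After outfall 2: Q = 58000 + 8910 = 66910 L/s; C = (58000·68.34 + 8910·814.0)/66910 = 167.6 µg/L.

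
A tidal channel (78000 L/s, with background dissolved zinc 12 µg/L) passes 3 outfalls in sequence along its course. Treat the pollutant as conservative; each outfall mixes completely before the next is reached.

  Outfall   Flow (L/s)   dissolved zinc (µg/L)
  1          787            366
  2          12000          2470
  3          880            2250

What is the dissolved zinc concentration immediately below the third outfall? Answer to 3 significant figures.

Below outfall 1: Q → 78790 L/s, C = (78000·12.00 + 787.0·366.0)/78790 = 15.54 µg/L.
Below outfall 2: Q → 90790 L/s, C = (78790·15.54 + 12000·2470)/90790 = 340.0 µg/L.
Below outfall 3: Q → 91670 L/s, C = (90790·340.0 + 880.0·2250)/91670 = 358.3 µg/L.

358 µg/L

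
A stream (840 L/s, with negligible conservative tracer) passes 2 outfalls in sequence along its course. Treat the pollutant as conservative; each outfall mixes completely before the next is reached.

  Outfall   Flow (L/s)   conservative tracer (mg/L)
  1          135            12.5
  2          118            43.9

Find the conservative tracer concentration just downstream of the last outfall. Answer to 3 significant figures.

6.28 mg/L

Outfall 1: combined Q = 975.0 L/s; C = (840.0·0 + 135.0·12.50)/975.0 = 1.731 mg/L.
Outfall 2: combined Q = 1093 L/s; C = (975.0·1.731 + 118.0·43.90)/1093 = 6.283 mg/L.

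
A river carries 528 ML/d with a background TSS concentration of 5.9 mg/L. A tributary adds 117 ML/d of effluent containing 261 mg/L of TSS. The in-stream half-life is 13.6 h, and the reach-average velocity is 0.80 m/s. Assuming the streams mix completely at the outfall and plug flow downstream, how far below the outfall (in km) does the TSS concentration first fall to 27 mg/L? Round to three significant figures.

Mixed concentration C = ΣQC/ΣQ = (528.0·5.900 + 117.0·261.0) / 645.0 = 33650/645.0 = 52.17 mg/L.
Half-life 13.6 h → k = ln 2 / 13.6 = 0.05097 h⁻¹ = 1.223 d⁻¹.
Set 52.17·exp(−k·t) = 27 → t = ln(52.17/27)/k = 46530 s = 12.93 h.
Distance = v·t = 0.80·46530 = 37220 m = 37.22 km.

37.2 km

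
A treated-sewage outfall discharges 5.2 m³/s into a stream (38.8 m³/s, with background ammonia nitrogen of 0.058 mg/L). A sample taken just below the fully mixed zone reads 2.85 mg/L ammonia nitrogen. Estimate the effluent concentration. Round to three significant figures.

Mass balance: 38.80·0.05800 + 5.200·Cₑ = 44.00·2.850
→ Cₑ = (44.00·2.850 − 38.80·0.05800) / 5.200 = 23.68 mg/L.

23.7 mg/L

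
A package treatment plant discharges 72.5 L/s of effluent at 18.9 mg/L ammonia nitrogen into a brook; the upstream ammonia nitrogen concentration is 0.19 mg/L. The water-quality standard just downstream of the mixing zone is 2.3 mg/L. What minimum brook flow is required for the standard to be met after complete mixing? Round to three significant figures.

570 L/s

Set C_mix = 2.3: (Q·0.1900 + 72.50·18.90) / (Q + 72.50) = 2.3
→ Q = 72.50·(18.90 − 2.3)/(2.3 − 0.1900) = 570.4 L/s.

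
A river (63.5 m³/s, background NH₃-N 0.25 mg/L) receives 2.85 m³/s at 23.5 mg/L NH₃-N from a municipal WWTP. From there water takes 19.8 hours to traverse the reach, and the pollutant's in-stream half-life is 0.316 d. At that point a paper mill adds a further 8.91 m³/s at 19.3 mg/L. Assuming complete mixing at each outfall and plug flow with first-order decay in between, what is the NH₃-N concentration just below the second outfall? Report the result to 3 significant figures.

2.47 mg/L

Conservation of mass: C = (63.50·0.2500 + 2.850·23.50) / 66.35 = 82.85/66.35 = 1.249 mg/L; combined flow 66.35 m³/s.
Half-life 0.316 d → k = ln 2 / 0.316 = 2.194 d⁻¹.
First-order decay: C = 1.249·exp(−k·t) = 1.249·0.1637 = 0.2044 mg/L.
Second outfall: C = (66.35·0.2044 + 8.910·19.30)/75.26 = 2.465 mg/L.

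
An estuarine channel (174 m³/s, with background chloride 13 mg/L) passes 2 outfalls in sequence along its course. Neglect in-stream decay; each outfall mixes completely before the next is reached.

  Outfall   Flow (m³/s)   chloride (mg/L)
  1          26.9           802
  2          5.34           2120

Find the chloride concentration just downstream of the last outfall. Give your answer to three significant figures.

170 mg/L

Outfall 1: combined Q = 200.9 m³/s; C = (174.0·13.00 + 26.90·802.0)/200.9 = 118.6 mg/L.
Outfall 2: combined Q = 206.2 m³/s; C = (200.9·118.6 + 5.340·2120)/206.2 = 170.5 mg/L.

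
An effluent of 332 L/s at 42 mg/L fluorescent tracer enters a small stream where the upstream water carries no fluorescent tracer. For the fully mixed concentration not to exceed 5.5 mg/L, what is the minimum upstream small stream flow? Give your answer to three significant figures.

2200 L/s

Set C_mix = 5.5: (Q·0 + 332.0·42.00) / (Q + 332.0) = 5.5
→ Q = 332.0·(42.00 − 5.5)/(5.5 − 0) = 2203 L/s.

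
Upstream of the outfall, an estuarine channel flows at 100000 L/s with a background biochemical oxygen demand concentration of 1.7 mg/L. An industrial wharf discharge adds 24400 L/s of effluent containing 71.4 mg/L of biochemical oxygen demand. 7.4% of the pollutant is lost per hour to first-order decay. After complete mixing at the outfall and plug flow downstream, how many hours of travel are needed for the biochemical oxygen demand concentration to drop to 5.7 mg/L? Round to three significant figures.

Conservation of mass: C = (100000·1.700 + 24400·71.40) / 124400 = 1912000/124400 = 15.37 mg/L.
7.4%/h lost → k = −ln(1 − 0.074) = 0.07688 h⁻¹.
15.37·exp(−k·t) = 5.7 → t = ln(15.37/5.7)/k = 46450 s = 12.90 h.

12.9 h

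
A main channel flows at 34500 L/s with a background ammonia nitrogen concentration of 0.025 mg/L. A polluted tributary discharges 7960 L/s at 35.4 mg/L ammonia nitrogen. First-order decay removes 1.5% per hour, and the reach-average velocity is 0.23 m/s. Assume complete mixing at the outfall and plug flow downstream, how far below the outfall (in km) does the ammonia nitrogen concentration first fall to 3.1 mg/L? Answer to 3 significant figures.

41.9 km

Flow-weighted average: C = (34500·0.02500 + 7960·35.40) / 42460 = 282600/42460 = 6.657 mg/L.
1.5%/h lost → k = −ln(1 − 0.015) = 0.01511 h⁻¹.
Set 6.657·exp(−k·t) = 3.1 → t = ln(6.657/3.1)/k = 182000 s = 50.57 h.
Distance = v·t = 0.23·182000 = 41870 m = 41.87 km.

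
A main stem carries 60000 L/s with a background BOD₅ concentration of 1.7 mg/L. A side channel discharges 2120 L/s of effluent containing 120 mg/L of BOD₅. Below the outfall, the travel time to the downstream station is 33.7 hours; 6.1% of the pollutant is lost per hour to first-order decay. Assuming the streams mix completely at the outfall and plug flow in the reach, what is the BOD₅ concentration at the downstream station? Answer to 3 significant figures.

Flow-weighted average: C = (60000·1.700 + 2120·120.0) / 62120 = 356400/62120 = 5.737 mg/L.
6.1%/h lost → k = −ln(1 − 0.061) = 0.06294 h⁻¹.
First-order decay: C = 5.737·exp(−k·t) = 5.737·0.1199 = 0.6879 mg/L.

0.688 mg/L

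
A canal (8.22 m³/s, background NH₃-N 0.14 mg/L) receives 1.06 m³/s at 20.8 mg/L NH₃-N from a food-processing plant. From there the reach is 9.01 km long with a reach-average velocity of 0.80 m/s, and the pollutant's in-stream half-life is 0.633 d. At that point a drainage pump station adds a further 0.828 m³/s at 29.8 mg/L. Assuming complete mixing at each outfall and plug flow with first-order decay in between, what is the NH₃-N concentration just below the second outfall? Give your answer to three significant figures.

Flow-weighted average: C = (8.220·0.1400 + 1.060·20.80) / 9.280 = 23.20/9.280 = 2.500 mg/L; combined flow 9.280 m³/s.
Travel time t = 9.01·1000 / 0.80 = 11260 s = 3.128 h.
Half-life 0.633 d → k = ln 2 / 0.633 = 1.095 d⁻¹.
First-order decay: C = 2.500·exp(−k·t) = 2.500·0.8670 = 2.167 mg/L.
At the second outfall, C = (9.280·2.167 + 0.8280·29.80) / (9.280 + 0.8280) = 4.431 mg/L.

4.43 mg/L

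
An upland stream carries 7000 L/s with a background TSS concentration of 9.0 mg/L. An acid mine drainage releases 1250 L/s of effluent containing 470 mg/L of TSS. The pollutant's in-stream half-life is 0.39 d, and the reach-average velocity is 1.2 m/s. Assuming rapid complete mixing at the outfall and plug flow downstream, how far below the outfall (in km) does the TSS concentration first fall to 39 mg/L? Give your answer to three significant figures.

41.1 km

Mixed concentration C = ΣQC/ΣQ = (7000·9.000 + 1250·470.0) / 8250 = 650500/8250 = 78.85 mg/L.
Half-life 0.39 d → k = ln 2 / 0.39 = 1.777 d⁻¹.
Set 78.85·exp(−k·t) = 39 → t = ln(78.85/39)/k = 34220 s = 9.506 h.
Distance = v·t = 1.2·34220 = 41070 m = 41.07 km.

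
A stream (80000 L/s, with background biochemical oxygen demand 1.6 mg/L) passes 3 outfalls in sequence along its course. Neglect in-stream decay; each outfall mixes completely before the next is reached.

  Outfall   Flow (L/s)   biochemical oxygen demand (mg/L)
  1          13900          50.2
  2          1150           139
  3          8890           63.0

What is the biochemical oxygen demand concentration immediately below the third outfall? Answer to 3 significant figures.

14.9 mg/L

After outfall 1: Q = 80000 + 13900 = 93900 L/s; C = (80000·1.600 + 13900·50.20)/93900 = 8.794 mg/L.
After outfall 2: Q = 93900 + 1150 = 95050 L/s; C = (93900·8.794 + 1150·139.0)/95050 = 10.37 mg/L.
After outfall 3: Q = 95050 + 8890 = 103900 L/s; C = (95050·10.37 + 8890·63.00)/103900 = 14.87 mg/L.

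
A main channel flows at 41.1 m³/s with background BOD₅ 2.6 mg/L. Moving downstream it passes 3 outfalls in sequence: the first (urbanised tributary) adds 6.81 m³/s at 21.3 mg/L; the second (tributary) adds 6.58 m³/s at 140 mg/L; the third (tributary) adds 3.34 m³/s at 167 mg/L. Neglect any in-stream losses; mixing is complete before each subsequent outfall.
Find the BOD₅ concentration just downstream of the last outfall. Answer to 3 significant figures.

29.9 mg/L

Below outfall 1: Q → 47.91 m³/s, C = (41.10·2.600 + 6.810·21.30)/47.91 = 5.258 mg/L.
Below outfall 2: Q → 54.49 m³/s, C = (47.91·5.258 + 6.580·140.0)/54.49 = 21.53 mg/L.
Below outfall 3: Q → 57.83 m³/s, C = (54.49·21.53 + 3.340·167.0)/57.83 = 29.93 mg/L.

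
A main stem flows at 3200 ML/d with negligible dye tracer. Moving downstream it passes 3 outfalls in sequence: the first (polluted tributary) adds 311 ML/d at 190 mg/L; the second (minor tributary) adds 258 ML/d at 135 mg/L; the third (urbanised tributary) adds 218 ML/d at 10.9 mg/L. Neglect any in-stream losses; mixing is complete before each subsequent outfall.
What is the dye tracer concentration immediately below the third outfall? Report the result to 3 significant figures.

24.2 mg/L

After outfall 1: Q = 3200 + 311.0 = 3511 ML/d; C = (3200·0 + 311.0·190.0)/3511 = 16.83 mg/L.
After outfall 2: Q = 3511 + 258.0 = 3769 ML/d; C = (3511·16.83 + 258.0·135.0)/3769 = 24.92 mg/L.
After outfall 3: Q = 3769 + 218.0 = 3987 ML/d; C = (3769·24.92 + 218.0·10.90)/3987 = 24.15 mg/L.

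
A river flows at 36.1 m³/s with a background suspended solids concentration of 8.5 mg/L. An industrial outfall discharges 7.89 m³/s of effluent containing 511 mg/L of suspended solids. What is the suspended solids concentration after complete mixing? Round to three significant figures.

98.6 mg/L

Conservation of mass: C = (36.10·8.500 + 7.890·511.0) / 43.99 = 4339/43.99 = 98.63 mg/L.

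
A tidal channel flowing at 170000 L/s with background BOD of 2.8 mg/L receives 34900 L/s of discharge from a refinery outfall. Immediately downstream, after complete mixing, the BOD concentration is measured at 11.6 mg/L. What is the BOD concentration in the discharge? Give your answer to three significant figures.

Mass balance: 170000·2.800 + 34900·Cₑ = 204900·11.60
→ Cₑ = (204900·11.60 − 170000·2.800) / 34900 = 54.47 mg/L.

54.5 mg/L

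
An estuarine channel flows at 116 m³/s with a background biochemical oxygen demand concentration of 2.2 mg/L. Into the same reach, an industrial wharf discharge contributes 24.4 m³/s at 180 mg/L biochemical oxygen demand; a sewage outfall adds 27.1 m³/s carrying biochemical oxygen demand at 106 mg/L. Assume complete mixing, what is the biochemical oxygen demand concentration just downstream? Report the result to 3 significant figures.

Conservation of mass: C = (116.0·2.200 + 24.40·180.0 + 27.10·106.0) / 167.5 = 7520/167.5 = 44.89 mg/L.

44.9 mg/L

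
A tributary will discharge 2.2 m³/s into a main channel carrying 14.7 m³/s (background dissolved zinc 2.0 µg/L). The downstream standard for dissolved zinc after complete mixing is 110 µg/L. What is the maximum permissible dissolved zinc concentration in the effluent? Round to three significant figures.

832 µg/L

At the limit, (Qr·Cr + Qe·Cₑ)/(Qr + Qe) = 110:
Cₑ = (16.90·110 − 14.70·2.000) / 2.200 = 831.6 µg/L.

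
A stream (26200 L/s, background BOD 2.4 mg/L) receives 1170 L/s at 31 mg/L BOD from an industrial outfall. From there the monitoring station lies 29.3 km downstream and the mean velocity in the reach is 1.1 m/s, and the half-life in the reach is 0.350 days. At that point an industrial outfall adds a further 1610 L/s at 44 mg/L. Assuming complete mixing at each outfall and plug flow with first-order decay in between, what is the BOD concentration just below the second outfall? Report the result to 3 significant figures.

After mixing, C = (26200·2.400 + 1170·31.00) / 27370 = 99150/27370 = 3.623 mg/L; combined flow 27370 L/s.
Travel time t = 29.3·1000 / 1.1 = 26640 s = 7.399 h.
Half-life 0.350 d → k = ln 2 / 0.350 = 1.980 d⁻¹.
Decay over the reach: 3.623·exp(−kt) = 3.623·0.5431 = 1.967 mg/L.
At the second outfall, C = (27370·1.967 + 1610·44.00) / (27370 + 1610) = 4.302 mg/L.

4.30 mg/L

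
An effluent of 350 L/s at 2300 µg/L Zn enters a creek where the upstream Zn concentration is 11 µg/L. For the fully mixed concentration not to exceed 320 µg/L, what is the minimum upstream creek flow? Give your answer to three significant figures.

Set C_mix = 320: (Q·11.00 + 350.0·2300) / (Q + 350.0) = 320
→ Q = 350.0·(2300 − 320)/(320 − 11.00) = 2243 L/s.

2240 L/s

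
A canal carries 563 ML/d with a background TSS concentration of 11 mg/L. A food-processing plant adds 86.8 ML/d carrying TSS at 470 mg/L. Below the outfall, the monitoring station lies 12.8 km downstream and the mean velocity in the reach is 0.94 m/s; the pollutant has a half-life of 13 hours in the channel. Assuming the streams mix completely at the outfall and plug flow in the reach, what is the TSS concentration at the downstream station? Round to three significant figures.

59.1 mg/L

Mixed concentration C = ΣQC/ΣQ = (563.0·11.00 + 86.80·470.0) / 649.8 = 46990/649.8 = 72.31 mg/L.
Travel time t = 12.8·1000 / 0.94 = 13620 s = 3.783 h.
Half-life 13 h → k = ln 2 / 13 = 0.05332 h⁻¹ = 1.280 d⁻¹.
First-order decay: C = 72.31·exp(−k·t) = 72.31·0.8174 = 59.11 mg/L.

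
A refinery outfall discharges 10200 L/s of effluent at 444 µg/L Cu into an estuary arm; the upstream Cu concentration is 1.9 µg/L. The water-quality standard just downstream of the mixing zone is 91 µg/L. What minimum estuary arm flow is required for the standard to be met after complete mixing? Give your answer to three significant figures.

Set C_mix = 91: (Q·1.900 + 10200·444.0) / (Q + 10200) = 91
→ Q = 10200·(444.0 − 91)/(91 − 1.900) = 40410 L/s.

40400 L/s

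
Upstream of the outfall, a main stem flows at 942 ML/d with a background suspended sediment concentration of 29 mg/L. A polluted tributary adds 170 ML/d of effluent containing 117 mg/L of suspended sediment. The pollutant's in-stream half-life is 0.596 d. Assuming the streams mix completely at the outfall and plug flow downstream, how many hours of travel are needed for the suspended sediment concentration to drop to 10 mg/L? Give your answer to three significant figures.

29.8 h

Flow-weighted average: C = (942.0·29.00 + 170.0·117.0) / 1112 = 47210/1112 = 42.45 mg/L.
Half-life 0.596 d → k = ln 2 / 0.596 = 1.163 d⁻¹.
42.45·exp(−k·t) = 10 → t = ln(42.45/10)/k = 107400 s = 29.84 h.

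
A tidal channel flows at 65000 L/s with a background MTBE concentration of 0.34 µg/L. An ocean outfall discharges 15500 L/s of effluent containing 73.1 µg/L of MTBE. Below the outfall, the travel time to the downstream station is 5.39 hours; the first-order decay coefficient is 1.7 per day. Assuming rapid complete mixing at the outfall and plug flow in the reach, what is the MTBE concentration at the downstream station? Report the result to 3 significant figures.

9.80 µg/L

After mixing, C = (65000·0.3400 + 15500·73.10) / 80500 = 1155000/80500 = 14.35 µg/L.
After decay, C = 14.35 × e^(−kt) = 14.35 × 0.6826 = 9.796 µg/L.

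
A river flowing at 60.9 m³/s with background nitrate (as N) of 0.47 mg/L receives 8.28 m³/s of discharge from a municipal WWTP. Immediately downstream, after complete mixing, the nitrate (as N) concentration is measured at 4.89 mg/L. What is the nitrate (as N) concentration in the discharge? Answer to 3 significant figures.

Mass balance: 60.90·0.4700 + 8.280·Cₑ = 69.18·4.890
→ Cₑ = (69.18·4.890 − 60.90·0.4700) / 8.280 = 37.40 mg/L.

37.4 mg/L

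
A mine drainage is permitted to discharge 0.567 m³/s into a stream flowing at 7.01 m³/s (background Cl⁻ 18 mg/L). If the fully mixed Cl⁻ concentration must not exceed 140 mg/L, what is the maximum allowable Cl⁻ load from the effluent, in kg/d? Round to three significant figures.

80700 kg/d

Mass balance at the limit: 7.010·18.00 + 0.5670·Cₑ = 7.577·140 → Cₑ = 1648 mg/L.
Load = 0.5670 m³/s × 1648 g/m³ × 86 400 s/d = 80750 kg/d.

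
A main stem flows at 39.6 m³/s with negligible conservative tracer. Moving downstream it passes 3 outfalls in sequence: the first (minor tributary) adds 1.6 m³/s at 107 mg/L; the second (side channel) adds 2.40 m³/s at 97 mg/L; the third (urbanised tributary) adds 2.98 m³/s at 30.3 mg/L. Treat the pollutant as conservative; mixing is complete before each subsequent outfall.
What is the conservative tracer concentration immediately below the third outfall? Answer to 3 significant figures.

10.6 mg/L

Below outfall 1: Q → 41.20 m³/s, C = (39.60·0 + 1.600·107.0)/41.20 = 4.155 mg/L.
Below outfall 2: Q → 43.60 m³/s, C = (41.20·4.155 + 2.400·97.00)/43.60 = 9.266 mg/L.
Below outfall 3: Q → 46.58 m³/s, C = (43.60·9.266 + 2.980·30.30)/46.58 = 10.61 mg/L.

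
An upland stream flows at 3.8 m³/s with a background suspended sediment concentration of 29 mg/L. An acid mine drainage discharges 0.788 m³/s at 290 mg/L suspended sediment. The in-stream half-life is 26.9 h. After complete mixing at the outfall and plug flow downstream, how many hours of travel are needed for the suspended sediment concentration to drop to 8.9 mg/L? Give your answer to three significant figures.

Mixed concentration C = ΣQC/ΣQ = (3.800·29.00 + 0.7880·290.0) / 4.588 = 338.7/4.588 = 73.83 mg/L.
Half-life 26.9 h → k = ln 2 / 26.9 = 0.02577 h⁻¹ = 0.6184 d⁻¹.
73.83·exp(−k·t) = 8.9 → t = ln(73.83/8.9)/k = 295600 s = 82.11 h.

82.1 h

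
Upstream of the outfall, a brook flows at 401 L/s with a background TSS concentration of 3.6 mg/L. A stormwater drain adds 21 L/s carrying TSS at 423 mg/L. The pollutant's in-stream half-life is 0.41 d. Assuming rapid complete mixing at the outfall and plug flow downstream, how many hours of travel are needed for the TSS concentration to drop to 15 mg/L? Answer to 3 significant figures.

6.95 h

Mixed concentration C = ΣQC/ΣQ = (401.0·3.600 + 21.00·423.0) / 422.0 = 10330/422.0 = 24.47 mg/L.
Half-life 0.41 d → k = ln 2 / 0.41 = 1.691 d⁻¹.
24.47·exp(−k·t) = 15 → t = ln(24.47/15)/k = 25010 s = 6.948 h.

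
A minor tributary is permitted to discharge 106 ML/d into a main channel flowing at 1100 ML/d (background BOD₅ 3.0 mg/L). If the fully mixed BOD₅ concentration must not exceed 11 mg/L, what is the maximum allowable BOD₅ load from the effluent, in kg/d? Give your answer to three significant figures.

9970 kg/d

Mass balance at the limit: 1100·3.000 + 106.0·Cₑ = 1206·11 → Cₑ = 94.02 mg/L.
106.0 ML/d = 1.227 m³/s. Load = 1.227 m³/s × 94.02 g/m³ × 86 400 s/d = 9966 kg/d.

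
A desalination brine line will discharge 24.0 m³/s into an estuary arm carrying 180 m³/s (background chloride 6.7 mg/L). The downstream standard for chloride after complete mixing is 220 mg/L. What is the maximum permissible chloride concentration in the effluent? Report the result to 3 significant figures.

1820 mg/L

At the limit, (Qr·Cr + Qe·Cₑ)/(Qr + Qe) = 220:
Cₑ = (204.0·220 − 180.0·6.700) / 24.00 = 1820 mg/L.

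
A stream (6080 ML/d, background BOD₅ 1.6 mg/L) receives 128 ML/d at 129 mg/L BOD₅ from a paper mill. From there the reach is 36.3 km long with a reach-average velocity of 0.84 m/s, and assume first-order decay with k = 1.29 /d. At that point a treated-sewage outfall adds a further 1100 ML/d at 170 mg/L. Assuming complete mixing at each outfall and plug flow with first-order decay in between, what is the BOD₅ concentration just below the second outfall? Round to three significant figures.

Flow-weighted average: C = (6080·1.600 + 128.0·129.0) / 6208 = 26240/6208 = 4.227 mg/L; combined flow 6208 ML/d.
Travel time t = 36.3·1000 / 0.84 = 43210 s = 12.00 h.
Applying C = C₀e^(−kt): 4.227 × 0.5246 = 2.217 mg/L.
Second outfall: C = (6208·2.217 + 1100·170.0)/7308 = 27.47 mg/L.

27.5 mg/L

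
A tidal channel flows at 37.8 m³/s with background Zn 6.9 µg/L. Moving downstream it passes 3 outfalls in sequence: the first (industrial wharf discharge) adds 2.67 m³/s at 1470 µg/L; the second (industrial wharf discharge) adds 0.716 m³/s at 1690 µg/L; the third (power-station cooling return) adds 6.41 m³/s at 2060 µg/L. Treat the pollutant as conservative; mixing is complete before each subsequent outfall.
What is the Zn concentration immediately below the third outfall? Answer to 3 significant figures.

Outfall 1: combined Q = 40.47 m³/s; C = (37.80·6.900 + 2.670·1470)/40.47 = 103.4 µg/L.
Outfall 2: combined Q = 41.19 m³/s; C = (40.47·103.4 + 0.7160·1690)/41.19 = 131.0 µg/L.
Outfall 3: combined Q = 47.60 m³/s; C = (41.19·131.0 + 6.410·2060)/47.60 = 390.8 µg/L.

391 µg/L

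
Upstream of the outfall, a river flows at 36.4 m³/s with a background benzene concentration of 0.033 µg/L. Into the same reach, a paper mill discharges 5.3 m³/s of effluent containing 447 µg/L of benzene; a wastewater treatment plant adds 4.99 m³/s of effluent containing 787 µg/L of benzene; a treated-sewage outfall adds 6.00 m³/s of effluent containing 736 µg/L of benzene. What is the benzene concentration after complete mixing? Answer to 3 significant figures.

Mixed concentration C = ΣQC/ΣQ = (36.40·0.03300 + 5.300·447.0 + 4.990·787.0 + 6.000·736.0) / 52.69 = 10710/52.69 = 203.3 µg/L.

203 µg/L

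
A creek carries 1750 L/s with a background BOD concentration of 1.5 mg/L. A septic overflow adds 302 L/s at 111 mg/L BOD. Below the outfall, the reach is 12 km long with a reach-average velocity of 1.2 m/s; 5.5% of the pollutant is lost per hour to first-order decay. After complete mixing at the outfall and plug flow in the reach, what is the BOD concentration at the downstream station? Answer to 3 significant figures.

15.1 mg/L

After mixing, C = (1750·1.500 + 302.0·111.0) / 2052 = 36150/2052 = 17.62 mg/L.
Travel time t = 12·1000 / 1.2 = 10000 s = 2.778 h.
5.5%/h lost → k = −ln(1 − 0.055) = 0.05657 h⁻¹.
After decay, C = 17.62 × e^(−kt) = 17.62 × 0.8546 = 15.05 mg/L.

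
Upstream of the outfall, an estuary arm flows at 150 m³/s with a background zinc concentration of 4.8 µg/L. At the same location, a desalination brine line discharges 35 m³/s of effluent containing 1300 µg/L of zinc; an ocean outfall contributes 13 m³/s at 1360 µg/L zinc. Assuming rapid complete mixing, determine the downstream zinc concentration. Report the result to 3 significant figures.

Flow-weighted average: C = (150.0·4.800 + 35.00·1300 + 13.00·1360) / 198.0 = 63900/198.0 = 322.7 µg/L.

323 µg/L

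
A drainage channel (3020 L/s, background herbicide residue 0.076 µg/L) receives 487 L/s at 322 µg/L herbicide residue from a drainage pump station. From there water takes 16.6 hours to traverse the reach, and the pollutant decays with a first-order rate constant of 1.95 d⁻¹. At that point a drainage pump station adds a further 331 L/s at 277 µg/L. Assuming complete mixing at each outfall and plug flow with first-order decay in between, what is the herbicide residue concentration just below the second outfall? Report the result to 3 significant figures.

Conservation of mass: C = (3020·0.07600 + 487.0·322.0) / 3507 = 157000/3507 = 44.78 µg/L; combined flow 3507 L/s.
After decay, C = 44.78 × e^(−kt) = 44.78 × 0.2596 = 11.62 µg/L.
Second outfall: C = (3507·11.62 + 331.0·277.0)/3838 = 34.51 µg/L.

34.5 µg/L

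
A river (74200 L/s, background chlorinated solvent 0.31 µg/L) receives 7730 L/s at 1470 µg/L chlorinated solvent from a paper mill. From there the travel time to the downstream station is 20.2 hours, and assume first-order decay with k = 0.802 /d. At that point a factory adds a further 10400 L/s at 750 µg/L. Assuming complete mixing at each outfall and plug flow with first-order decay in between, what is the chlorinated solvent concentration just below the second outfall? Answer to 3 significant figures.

Flow-weighted average: C = (74200·0.3100 + 7730·1470) / 81930 = 11390000/81930 = 139.0 µg/L; combined flow 81930 L/s.
Decay over the reach: 139.0·exp(−kt) = 139.0·0.5091 = 70.76 µg/L.
At the second outfall, C = (81930·70.76 + 10400·750.0) / (81930 + 10400) = 147.3 µg/L.

147 µg/L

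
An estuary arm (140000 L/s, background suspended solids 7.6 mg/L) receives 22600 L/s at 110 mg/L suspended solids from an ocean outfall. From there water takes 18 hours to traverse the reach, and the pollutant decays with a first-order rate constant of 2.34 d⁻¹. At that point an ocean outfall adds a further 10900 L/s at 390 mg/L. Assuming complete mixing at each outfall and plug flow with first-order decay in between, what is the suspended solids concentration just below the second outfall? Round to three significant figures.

Flow-weighted average: C = (140000·7.600 + 22600·110.0) / 162600 = 3550000/162600 = 21.83 mg/L; combined flow 162600 L/s.
Decay over the reach: 21.83·exp(−kt) = 21.83·0.1729 = 3.775 mg/L.
Second outfall: C = (162600·3.775 + 10900·390.0)/173500 = 28.04 mg/L.

28.0 mg/L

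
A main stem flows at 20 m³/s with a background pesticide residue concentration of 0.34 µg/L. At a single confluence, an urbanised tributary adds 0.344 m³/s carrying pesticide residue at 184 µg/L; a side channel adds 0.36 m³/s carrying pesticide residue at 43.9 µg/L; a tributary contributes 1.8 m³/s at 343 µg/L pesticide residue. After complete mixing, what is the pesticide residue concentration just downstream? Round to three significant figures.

After mixing, C = (20.00·0.3400 + 0.3440·184.0 + 0.3600·43.90 + 1.800·343.0) / 22.50 = 703.3/22.50 = 31.25 µg/L.

31.3 µg/L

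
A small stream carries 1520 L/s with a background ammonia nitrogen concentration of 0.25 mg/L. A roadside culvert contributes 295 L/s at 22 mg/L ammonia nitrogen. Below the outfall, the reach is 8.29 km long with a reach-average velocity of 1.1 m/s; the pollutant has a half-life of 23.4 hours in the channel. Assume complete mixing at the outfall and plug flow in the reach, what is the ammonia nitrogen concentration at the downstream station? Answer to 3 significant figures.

3.56 mg/L

After mixing, C = (1520·0.2500 + 295.0·22.00) / 1815 = 6870/1815 = 3.785 mg/L.
Travel time t = 8.29·1000 / 1.1 = 7536 s = 2.093 h.
Half-life 23.4 h → k = ln 2 / 23.4 = 0.02962 h⁻¹ = 0.7109 d⁻¹.
After decay, C = 3.785 × e^(−kt) = 3.785 × 0.9399 = 3.558 mg/L.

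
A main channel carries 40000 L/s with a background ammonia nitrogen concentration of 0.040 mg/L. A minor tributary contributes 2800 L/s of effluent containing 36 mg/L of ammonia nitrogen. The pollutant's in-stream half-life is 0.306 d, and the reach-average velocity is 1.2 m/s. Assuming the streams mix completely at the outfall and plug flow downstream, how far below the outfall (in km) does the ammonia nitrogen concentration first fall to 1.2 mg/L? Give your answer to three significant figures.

31.6 km

After mixing, C = (40000·0.04000 + 2800·36.00) / 42800 = 102400/42800 = 2.393 mg/L.
Half-life 0.306 d → k = ln 2 / 0.306 = 2.265 d⁻¹.
Set 2.393·exp(−k·t) = 1.2 → t = ln(2.393/1.2)/k = 26320 s = 7.311 h.
Distance = v·t = 1.2·26320 = 31580 m = 31.58 km.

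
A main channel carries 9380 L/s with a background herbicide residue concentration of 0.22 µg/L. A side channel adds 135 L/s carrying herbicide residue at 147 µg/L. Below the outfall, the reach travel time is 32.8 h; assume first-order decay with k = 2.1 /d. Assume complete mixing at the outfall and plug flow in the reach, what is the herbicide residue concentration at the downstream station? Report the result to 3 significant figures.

After mixing, C = (9380·0.2200 + 135.0·147.0) / 9515 = 21910/9515 = 2.303 µg/L.
First-order decay: C = 2.303·exp(−k·t) = 2.303·0.05670 = 0.1306 µg/L.

0.131 µg/L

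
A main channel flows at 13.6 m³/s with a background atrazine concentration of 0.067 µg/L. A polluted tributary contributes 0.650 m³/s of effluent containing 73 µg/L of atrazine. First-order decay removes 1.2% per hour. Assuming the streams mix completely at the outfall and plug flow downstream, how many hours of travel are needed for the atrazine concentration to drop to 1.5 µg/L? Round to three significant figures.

Mixed concentration C = ΣQC/ΣQ = (13.60·0.06700 + 0.6500·73.00) / 14.25 = 48.36/14.25 = 3.394 µg/L.
1.2%/h lost → k = −ln(1 − 0.012) = 0.01207 h⁻¹.
3.394·exp(−k·t) = 1.5 → t = ln(3.394/1.5)/k = 243500 s = 67.63 h.

67.6 h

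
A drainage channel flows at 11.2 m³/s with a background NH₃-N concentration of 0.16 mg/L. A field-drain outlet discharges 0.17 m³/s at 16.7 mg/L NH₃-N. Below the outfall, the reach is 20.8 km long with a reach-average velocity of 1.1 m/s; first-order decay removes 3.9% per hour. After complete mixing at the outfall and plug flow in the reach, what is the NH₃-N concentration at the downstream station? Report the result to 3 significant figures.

Mass balance: C = (11.20·0.1600 + 0.1700·16.70) / 11.37 = 4.631/11.37 = 0.4073 mg/L.
Travel time t = 20.8·1000 / 1.1 = 18910 s = 5.253 h.
3.9%/h lost → k = −ln(1 − 0.039) = 0.03978 h⁻¹.
Decay over the reach: 0.4073·exp(−kt) = 0.4073·0.8114 = 0.3305 mg/L.

0.330 mg/L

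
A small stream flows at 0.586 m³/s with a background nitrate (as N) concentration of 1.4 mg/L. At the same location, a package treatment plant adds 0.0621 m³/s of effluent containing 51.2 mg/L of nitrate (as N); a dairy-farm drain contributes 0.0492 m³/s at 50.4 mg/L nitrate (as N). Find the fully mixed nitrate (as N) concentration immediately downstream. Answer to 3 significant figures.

Mixed concentration C = ΣQC/ΣQ = (0.5860·1.400 + 0.06210·51.20 + 0.04920·50.40) / 0.6973 = 6.480/0.6973 = 9.292 mg/L.

9.29 mg/L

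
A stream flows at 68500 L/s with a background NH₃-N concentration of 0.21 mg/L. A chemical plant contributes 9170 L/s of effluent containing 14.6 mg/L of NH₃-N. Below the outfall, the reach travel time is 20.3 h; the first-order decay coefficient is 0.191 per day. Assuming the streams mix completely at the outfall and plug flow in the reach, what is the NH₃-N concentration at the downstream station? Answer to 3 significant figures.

1.62 mg/L

Conservation of mass: C = (68500·0.2100 + 9170·14.60) / 77670 = 148300/77670 = 1.909 mg/L.
After decay, C = 1.909 × e^(−kt) = 1.909 × 0.8508 = 1.624 mg/L.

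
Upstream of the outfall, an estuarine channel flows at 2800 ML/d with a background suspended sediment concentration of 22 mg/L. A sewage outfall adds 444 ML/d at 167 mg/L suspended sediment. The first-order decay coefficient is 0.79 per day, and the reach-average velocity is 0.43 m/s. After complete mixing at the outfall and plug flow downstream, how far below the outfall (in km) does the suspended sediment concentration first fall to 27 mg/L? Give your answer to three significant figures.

Mass balance: C = (2800·22.00 + 444.0·167.0) / 3244 = 135700/3244 = 41.85 mg/L.
Set 41.85·exp(−k·t) = 27 → t = ln(41.85/27)/k = 47920 s = 13.31 h.
Distance = v·t = 0.43·47920 = 20610 m = 20.61 km.

20.6 km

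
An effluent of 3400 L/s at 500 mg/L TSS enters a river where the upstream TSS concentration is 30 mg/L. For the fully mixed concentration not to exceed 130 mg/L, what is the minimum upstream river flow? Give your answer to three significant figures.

Set C_mix = 130: (Q·30.00 + 3400·500.0) / (Q + 3400) = 130
→ Q = 3400·(500.0 − 130)/(130 − 30.00) = 12580 L/s.

12600 L/s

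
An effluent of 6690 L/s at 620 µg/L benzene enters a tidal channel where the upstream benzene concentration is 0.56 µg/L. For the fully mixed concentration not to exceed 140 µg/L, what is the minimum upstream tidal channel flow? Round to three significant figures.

Set C_mix = 140: (Q·0.5600 + 6690·620.0) / (Q + 6690) = 140
→ Q = 6690·(620.0 − 140)/(140 − 0.5600) = 23030 L/s.

23000 L/s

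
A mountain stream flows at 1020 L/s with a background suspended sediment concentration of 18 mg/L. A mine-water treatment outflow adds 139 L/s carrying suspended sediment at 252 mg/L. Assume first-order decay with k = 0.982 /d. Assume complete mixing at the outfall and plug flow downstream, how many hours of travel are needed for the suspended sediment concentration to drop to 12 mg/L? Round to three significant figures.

32.9 h

Mixed concentration C = ΣQC/ΣQ = (1020·18.00 + 139.0·252.0) / 1159 = 53390/1159 = 46.06 mg/L.
46.06·exp(−k·t) = 12 → t = ln(46.06/12)/k = 118300 s = 32.87 h.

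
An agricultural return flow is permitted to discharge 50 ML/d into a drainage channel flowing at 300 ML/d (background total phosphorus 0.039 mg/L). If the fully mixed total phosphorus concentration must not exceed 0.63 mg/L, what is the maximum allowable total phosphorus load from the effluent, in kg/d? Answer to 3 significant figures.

209 kg/d

Mass balance at the limit: 300.0·0.03900 + 50.00·Cₑ = 350.0·0.63 → Cₑ = 4.176 mg/L.
50.00 ML/d = 0.5787 m³/s. Load = 0.5787 m³/s × 4.176 g/m³ × 86 400 s/d = 208.8 kg/d.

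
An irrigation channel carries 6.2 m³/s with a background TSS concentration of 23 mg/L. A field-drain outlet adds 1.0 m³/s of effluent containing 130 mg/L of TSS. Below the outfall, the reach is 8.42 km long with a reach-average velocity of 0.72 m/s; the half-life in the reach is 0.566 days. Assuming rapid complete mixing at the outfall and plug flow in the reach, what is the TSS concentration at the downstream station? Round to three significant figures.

32.1 mg/L

Flow-weighted average: C = (6.200·23.00 + 1.000·130.0) / 7.200 = 272.6/7.200 = 37.86 mg/L.
Travel time t = 8.42·1000 / 0.72 = 11690 s = 3.248 h.
Half-life 0.566 d → k = ln 2 / 0.566 = 1.225 d⁻¹.
Decay over the reach: 37.86·exp(−kt) = 37.86·0.8473 = 32.08 mg/L.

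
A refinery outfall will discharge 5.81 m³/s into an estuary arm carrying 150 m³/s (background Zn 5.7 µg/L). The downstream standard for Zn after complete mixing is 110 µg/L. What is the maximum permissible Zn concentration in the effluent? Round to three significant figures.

2800 µg/L

At the limit, (Qr·Cr + Qe·Cₑ)/(Qr + Qe) = 110:
Cₑ = (155.8·110 − 150.0·5.700) / 5.810 = 2803 µg/L.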